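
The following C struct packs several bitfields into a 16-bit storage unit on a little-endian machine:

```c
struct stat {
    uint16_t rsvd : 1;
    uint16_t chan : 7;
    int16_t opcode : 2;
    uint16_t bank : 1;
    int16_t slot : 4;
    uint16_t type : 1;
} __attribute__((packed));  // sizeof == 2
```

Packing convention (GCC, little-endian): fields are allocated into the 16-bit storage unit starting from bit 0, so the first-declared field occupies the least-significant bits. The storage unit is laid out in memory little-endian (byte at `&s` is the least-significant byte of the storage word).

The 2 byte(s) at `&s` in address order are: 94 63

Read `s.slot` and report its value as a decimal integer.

[0]=0x94 [1]=0x63 (little-endian) → word 0x6394
rsvd [0+:1] = (word>>0) & 0x1 = 0
chan [1+:7] = (word>>1) & 0x7f = 74
opcode [8+:2] = (word>>8) & 0x3 = 3
bank [10+:1] = (word>>10) & 0x1 = 0
slot [11+:4] = (word>>11) & 0xf = 12  ←
type [15+:1] = (word>>15) & 0x1 = 0
slot signed 4b, MSB=1: 12 - 16 = -4

-4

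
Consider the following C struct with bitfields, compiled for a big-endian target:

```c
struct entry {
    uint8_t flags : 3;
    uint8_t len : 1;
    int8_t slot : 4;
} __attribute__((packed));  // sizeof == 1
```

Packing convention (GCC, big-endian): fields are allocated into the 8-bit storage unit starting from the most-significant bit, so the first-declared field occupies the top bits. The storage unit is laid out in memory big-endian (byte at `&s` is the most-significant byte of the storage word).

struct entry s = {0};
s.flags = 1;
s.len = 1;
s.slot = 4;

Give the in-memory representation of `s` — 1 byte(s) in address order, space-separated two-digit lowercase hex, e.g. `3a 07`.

34

flags (3b) val=1 bits=0x1 at bit 5: 0x20
len (1b) val=1 bits=0x1 at bit 4: 0x30
slot (4b) val=4 bits=0x4 at bit 0: 0x34
word = 0x34 → big-endian bytes:
  [0]=0x34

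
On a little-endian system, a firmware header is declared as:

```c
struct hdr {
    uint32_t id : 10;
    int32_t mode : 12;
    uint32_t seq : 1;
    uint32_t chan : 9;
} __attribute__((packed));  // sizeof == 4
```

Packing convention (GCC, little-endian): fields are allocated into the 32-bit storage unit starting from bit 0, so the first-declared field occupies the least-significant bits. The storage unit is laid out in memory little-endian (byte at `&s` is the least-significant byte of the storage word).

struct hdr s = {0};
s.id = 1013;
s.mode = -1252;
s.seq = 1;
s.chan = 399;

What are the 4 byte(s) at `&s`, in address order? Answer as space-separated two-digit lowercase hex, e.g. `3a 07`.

f5 73 ec c7

[0+:10] id=1013 & 0x3ff = 0x3f5; word=0x000003f5
[10+:12] mode=-1252 & 0xfff = 0xb1c; word=0x002c73f5
[22+:1] seq=1 & 0x1 = 0x1; word=0x006c73f5
[23+:9] chan=399 & 0x1ff = 0x18f; word=0xc7ec73f5
word = 0xc7ec73f5 → little-endian bytes:
  [0]=0xf5  [1]=0x73  [2]=0xec  [3]=0xc7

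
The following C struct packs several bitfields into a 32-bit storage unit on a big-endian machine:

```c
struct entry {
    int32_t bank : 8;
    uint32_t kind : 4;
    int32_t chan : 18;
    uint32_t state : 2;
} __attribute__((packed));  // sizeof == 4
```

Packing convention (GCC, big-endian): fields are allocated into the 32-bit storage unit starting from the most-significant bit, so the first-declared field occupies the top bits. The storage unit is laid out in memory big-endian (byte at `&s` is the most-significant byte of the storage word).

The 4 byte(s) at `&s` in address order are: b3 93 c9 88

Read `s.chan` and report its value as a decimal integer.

62050

[0]=0xb3 [1]=0x93 [2]=0xc9 [3]=0x88 (big-endian) → word 0xb393c988
bank:8 @ bit 24 → (0xb393c988>>24)&0xff = 0xb3
kind:4 @ bit 20 → (0xb393c988>>20)&0xf = 0x9
chan:18 @ bit 2 → (0xb393c988>>2)&0x3ffff = 0xf262  ←
state:2 @ bit 0 → (0xb393c988>>0)&0x3 = 0x0
chan signed 18b, MSB=0: value = 62050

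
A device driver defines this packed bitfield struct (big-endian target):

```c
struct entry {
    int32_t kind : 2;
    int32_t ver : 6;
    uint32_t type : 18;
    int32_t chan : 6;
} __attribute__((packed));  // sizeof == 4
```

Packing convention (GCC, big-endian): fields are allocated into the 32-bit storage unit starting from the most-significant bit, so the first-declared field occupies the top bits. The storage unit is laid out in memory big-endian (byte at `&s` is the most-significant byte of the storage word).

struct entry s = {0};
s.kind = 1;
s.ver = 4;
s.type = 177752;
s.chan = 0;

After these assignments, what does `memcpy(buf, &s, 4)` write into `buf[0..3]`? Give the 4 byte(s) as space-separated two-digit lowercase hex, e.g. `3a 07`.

[30+:2] kind=1 & 0x3 = 0x1; word=0x40000000
[24+:6] ver=4 & 0x3f = 0x4; word=0x44000000
[6+:18] type=177752 & 0x3ffff = 0x2b658; word=0x44ad9600
[0+:6] chan=0 & 0x3f = 0x0; word=0x44ad9600
word = 0x44ad9600 → big-endian bytes:
  [0]=0x44  [1]=0xad  [2]=0x96  [3]=0x00

44 ad 96 00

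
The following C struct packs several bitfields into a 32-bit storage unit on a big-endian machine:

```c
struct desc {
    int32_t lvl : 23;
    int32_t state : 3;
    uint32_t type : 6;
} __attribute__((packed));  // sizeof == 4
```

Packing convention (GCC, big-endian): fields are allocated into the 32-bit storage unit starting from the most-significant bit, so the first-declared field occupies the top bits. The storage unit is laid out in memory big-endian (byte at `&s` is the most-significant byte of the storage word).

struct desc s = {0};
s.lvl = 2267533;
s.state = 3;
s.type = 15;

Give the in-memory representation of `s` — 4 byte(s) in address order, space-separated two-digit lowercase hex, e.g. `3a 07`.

lvl (23b) val=2267533 bits=0x22998d at bit 9: 0x45331a00
state (3b) val=3 bits=0x3 at bit 6: 0x45331ac0
type (6b) val=15 bits=0xf at bit 0: 0x45331acf
word = 0x45331acf → big-endian bytes:
  [0]=0x45  [1]=0x33  [2]=0x1a  [3]=0xcf

45 33 1a cf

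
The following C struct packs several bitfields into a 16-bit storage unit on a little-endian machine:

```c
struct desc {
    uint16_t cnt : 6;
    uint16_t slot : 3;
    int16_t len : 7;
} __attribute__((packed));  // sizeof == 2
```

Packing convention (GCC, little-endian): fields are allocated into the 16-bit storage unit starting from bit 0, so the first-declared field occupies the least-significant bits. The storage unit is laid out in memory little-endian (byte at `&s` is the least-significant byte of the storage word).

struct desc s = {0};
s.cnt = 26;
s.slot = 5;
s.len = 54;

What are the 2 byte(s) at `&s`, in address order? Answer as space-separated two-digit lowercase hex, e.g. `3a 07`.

[0+:6] cnt=26 & 0x3f = 0x1a; word=0x001a
[6+:3] slot=5 & 0x7 = 0x5; word=0x015a
[9+:7] len=54 & 0x7f = 0x36; word=0x6d5a
word = 0x6d5a → little-endian bytes:
  [0]=0x5a  [1]=0x6d

5a 6d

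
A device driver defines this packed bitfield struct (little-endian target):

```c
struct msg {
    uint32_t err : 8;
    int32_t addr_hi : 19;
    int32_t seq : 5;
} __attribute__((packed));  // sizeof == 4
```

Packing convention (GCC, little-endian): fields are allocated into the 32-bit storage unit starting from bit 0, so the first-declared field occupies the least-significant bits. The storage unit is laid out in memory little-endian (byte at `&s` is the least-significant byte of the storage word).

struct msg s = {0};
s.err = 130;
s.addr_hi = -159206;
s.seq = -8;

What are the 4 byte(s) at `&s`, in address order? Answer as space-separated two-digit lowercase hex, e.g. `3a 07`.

82 1a 92 c5

err (8b) val=130 bits=0x82 at bit 0: 0x00000082
addr_hi (19b) val=-159206 bits=0x5921a at bit 8: 0x05921a82
seq (5b) val=-8 bits=0x18 at bit 27: 0xc5921a82
word = 0xc5921a82 → little-endian bytes:
  [0]=0x82  [1]=0x1a  [2]=0x92  [3]=0xc5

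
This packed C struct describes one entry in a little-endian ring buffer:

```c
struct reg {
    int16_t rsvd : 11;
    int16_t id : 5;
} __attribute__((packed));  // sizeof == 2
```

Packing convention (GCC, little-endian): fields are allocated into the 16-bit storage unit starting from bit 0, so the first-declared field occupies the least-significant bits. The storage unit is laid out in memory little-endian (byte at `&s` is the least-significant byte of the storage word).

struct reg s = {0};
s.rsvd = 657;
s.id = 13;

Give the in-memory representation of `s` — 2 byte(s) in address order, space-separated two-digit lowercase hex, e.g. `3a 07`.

91 6a

[0+:11] rsvd=657 & 0x7ff = 0x291; word=0x0291
[11+:5] id=13 & 0x1f = 0xd; word=0x6a91
word = 0x6a91 → little-endian bytes:
  [0]=0x91  [1]=0x6a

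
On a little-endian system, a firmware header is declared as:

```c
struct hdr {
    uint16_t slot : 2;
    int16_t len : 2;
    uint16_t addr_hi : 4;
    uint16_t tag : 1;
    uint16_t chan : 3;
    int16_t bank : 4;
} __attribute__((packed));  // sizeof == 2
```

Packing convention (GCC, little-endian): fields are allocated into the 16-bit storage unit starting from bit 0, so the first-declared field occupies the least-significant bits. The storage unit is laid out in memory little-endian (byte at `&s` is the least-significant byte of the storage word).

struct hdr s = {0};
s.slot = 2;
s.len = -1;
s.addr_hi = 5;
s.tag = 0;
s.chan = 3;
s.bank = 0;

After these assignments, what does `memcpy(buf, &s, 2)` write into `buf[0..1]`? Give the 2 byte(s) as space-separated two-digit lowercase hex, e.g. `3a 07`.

5e 06

[0+:2] slot=2 & 0x3 = 0x2; word=0x0002
[2+:2] len=-1 & 0x3 = 0x3; word=0x000e
[4+:4] addr_hi=5 & 0xf = 0x5; word=0x005e
[8+:1] tag=0 & 0x1 = 0x0; word=0x005e
[9+:3] chan=3 & 0x7 = 0x3; word=0x065e
[12+:4] bank=0 & 0xf = 0x0; word=0x065e
word = 0x065e → little-endian bytes:
  [0]=0x5e  [1]=0x06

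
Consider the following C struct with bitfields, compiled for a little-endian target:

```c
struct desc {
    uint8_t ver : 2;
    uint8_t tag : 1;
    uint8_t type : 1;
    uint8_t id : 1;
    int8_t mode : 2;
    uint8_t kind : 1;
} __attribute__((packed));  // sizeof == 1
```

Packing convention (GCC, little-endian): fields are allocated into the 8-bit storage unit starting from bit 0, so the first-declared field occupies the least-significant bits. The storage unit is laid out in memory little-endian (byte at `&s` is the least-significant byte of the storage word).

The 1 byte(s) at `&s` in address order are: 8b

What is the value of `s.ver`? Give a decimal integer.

[0]=0x8b (little-endian) → word 0x8b
ver [0+:2] = (word>>0) & 0x3 = 3  ←
tag [2+:1] = (word>>2) & 0x1 = 0
type [3+:1] = (word>>3) & 0x1 = 1
id [4+:1] = (word>>4) & 0x1 = 0
mode [5+:2] = (word>>5) & 0x3 = 0
kind [7+:1] = (word>>7) & 0x1 = 1

3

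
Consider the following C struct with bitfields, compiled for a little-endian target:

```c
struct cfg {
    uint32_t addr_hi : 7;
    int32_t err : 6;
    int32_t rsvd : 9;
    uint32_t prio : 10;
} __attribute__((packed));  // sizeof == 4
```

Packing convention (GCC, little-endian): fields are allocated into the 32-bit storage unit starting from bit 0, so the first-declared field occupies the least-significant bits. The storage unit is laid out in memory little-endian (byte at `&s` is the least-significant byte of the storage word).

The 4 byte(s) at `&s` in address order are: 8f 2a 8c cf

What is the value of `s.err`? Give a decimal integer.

[0]=0x8f [1]=0x2a [2]=0x8c [3]=0xcf (little-endian) → word 0xcf8c2a8f
addr_hi [0+:7] = (word>>0) & 0x7f = 15
err [7+:6] = (word>>7) & 0x3f = 21  ←
rsvd [13+:9] = (word>>13) & 0x1ff = 97
prio [22+:10] = (word>>22) & 0x3ff = 830
err signed 6b, MSB=0: value = 21

21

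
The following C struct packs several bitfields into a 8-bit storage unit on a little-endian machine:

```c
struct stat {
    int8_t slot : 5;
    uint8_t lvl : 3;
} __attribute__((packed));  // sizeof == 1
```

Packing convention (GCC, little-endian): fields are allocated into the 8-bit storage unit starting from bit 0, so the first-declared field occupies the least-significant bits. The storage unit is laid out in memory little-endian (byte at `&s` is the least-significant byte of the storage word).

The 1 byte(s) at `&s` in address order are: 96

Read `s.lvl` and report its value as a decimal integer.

4

[0]=0x96 (little-endian) → word 0x96
slot [0+:5] = (word>>0) & 0x1f = 22
lvl [5+:3] = (word>>5) & 0x7 = 4  ←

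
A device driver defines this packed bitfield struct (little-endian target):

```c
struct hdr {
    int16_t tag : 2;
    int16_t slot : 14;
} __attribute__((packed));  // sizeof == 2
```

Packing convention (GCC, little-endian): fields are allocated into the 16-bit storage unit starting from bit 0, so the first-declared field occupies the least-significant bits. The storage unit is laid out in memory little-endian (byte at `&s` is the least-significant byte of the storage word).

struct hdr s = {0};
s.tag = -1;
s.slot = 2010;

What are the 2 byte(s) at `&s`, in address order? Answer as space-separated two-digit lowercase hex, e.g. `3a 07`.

6b 1f

tag (2b) val=-1 bits=0x3 at bit 0: 0x0003
slot (14b) val=2010 bits=0x7da at bit 2: 0x1f6b
word = 0x1f6b → little-endian bytes:
  [0]=0x6b  [1]=0x1f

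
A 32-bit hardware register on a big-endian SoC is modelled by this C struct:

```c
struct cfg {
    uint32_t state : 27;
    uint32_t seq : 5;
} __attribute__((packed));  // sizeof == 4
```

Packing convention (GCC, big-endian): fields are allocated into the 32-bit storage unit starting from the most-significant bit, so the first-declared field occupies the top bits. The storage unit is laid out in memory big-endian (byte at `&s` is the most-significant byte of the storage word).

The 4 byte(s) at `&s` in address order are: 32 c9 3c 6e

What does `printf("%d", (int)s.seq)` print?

[0]=0x32 [1]=0xc9 [2]=0x3c [3]=0x6e (big-endian) → word 0x32c93c6e
state:27 @ bit 5 → (0x32c93c6e>>5)&0x7ffffff = 0x19649e3
seq:5 @ bit 0 → (0x32c93c6e>>0)&0x1f = 0xe  ←

14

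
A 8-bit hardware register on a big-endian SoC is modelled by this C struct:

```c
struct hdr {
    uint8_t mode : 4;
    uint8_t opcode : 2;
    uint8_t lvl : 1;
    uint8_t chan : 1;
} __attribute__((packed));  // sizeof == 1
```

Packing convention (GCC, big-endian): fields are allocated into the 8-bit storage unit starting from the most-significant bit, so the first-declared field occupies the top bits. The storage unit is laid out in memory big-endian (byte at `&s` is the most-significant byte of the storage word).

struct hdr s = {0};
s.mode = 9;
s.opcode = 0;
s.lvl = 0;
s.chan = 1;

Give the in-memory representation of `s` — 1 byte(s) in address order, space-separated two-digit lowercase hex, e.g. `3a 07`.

91

[4+:4] mode=9 & 0xf = 0x9; word=0x90
[2+:2] opcode=0 & 0x3 = 0x0; word=0x90
[1+:1] lvl=0 & 0x1 = 0x0; word=0x90
[0+:1] chan=1 & 0x1 = 0x1; word=0x91
word = 0x91 → big-endian bytes:
  [0]=0x91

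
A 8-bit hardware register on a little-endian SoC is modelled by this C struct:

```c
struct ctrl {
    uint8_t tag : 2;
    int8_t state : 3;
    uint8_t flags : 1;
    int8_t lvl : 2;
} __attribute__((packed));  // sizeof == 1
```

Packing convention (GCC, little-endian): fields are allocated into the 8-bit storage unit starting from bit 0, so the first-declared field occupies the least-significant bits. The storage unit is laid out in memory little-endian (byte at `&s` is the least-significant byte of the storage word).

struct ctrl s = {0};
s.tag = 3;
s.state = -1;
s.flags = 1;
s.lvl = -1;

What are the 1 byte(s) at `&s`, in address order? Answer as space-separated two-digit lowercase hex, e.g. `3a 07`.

tag:2 = 3 → 0x3 << 0 → word 0x03
state:3 = -1 → 0x7 << 2 → word 0x1f
flags:1 = 1 → 0x1 << 5 → word 0x3f
lvl:2 = -1 → 0x3 << 6 → word 0xff
word = 0xff → little-endian bytes:
  [0]=0xff

ff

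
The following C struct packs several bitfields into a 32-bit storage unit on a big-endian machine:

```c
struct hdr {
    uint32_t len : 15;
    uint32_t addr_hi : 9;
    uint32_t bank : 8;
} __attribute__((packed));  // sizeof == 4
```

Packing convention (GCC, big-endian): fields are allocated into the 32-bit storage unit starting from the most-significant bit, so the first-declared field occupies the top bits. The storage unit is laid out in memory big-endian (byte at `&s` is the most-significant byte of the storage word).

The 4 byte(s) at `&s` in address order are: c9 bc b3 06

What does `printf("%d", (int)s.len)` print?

[0]=0xc9 [1]=0xbc [2]=0xb3 [3]=0x06 (big-endian) → word 0xc9bcb306
len [17+:15] = (word>>17) & 0x7fff = 25822  ←
addr_hi [8+:9] = (word>>8) & 0x1ff = 179
bank [0+:8] = (word>>0) & 0xff = 6

25822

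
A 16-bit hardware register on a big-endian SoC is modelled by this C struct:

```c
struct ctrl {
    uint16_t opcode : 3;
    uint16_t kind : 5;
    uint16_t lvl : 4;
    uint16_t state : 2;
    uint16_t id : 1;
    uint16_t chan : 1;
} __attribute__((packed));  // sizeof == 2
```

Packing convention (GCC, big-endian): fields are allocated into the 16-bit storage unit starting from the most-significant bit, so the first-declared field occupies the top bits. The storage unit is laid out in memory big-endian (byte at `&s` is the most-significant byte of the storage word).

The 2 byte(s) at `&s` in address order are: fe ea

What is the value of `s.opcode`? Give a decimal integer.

[0]=0xfe [1]=0xea (big-endian) → word 0xfeea
opcode:3 @ bit 13 → (0xfeea>>13)&0x7 = 0x7  ←
kind:5 @ bit 8 → (0xfeea>>8)&0x1f = 0x1e
lvl:4 @ bit 4 → (0xfeea>>4)&0xf = 0xe
state:2 @ bit 2 → (0xfeea>>2)&0x3 = 0x2
id:1 @ bit 1 → (0xfeea>>1)&0x1 = 0x1
chan:1 @ bit 0 → (0xfeea>>0)&0x1 = 0x0

7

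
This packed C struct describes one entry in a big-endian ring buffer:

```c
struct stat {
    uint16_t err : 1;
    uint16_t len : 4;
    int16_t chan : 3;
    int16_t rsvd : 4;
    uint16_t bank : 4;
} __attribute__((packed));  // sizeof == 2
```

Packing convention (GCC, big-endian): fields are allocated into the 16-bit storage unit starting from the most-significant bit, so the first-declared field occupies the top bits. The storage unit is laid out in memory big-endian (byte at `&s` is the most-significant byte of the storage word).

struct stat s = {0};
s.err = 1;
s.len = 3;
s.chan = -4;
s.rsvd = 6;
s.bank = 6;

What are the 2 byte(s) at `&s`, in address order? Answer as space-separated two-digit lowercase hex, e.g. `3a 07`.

9c 66

[15+:1] err=1 & 0x1 = 0x1; word=0x8000
[11+:4] len=3 & 0xf = 0x3; word=0x9800
[8+:3] chan=-4 & 0x7 = 0x4; word=0x9c00
[4+:4] rsvd=6 & 0xf = 0x6; word=0x9c60
[0+:4] bank=6 & 0xf = 0x6; word=0x9c66
word = 0x9c66 → big-endian bytes:
  [0]=0x9c  [1]=0x66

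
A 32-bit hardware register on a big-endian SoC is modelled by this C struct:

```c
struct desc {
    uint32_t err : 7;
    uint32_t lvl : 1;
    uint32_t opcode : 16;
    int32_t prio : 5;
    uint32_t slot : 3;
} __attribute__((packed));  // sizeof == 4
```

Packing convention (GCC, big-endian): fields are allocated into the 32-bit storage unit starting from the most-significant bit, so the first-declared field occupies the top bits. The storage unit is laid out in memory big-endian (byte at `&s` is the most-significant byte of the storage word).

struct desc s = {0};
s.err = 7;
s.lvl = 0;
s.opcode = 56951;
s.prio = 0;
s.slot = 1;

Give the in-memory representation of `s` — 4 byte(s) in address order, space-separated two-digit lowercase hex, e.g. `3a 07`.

[25+:7] err=7 & 0x7f = 0x7; word=0x0e000000
[24+:1] lvl=0 & 0x1 = 0x0; word=0x0e000000
[8+:16] opcode=56951 & 0xffff = 0xde77; word=0x0ede7700
[3+:5] prio=0 & 0x1f = 0x0; word=0x0ede7700
[0+:3] slot=1 & 0x7 = 0x1; word=0x0ede7701
word = 0x0ede7701 → big-endian bytes:
  [0]=0x0e  [1]=0xde  [2]=0x77  [3]=0x01

0e de 77 01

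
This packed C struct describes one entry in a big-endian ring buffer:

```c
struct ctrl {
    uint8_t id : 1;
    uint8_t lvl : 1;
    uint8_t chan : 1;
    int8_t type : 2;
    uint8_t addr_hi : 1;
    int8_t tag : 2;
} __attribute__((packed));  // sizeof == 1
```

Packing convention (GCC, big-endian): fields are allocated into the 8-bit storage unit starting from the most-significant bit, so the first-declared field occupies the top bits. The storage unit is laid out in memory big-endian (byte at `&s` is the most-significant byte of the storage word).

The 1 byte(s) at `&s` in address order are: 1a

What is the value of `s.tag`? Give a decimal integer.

-2

[0]=0x1a (big-endian) → word 0x1a
id [7+:1] = (word>>7) & 0x1 = 0
lvl [6+:1] = (word>>6) & 0x1 = 0
chan [5+:1] = (word>>5) & 0x1 = 0
type [3+:2] = (word>>3) & 0x3 = 3
addr_hi [2+:1] = (word>>2) & 0x1 = 0
tag [0+:2] = (word>>0) & 0x3 = 2  ←
tag signed 2b, MSB=1: 2 - 4 = -2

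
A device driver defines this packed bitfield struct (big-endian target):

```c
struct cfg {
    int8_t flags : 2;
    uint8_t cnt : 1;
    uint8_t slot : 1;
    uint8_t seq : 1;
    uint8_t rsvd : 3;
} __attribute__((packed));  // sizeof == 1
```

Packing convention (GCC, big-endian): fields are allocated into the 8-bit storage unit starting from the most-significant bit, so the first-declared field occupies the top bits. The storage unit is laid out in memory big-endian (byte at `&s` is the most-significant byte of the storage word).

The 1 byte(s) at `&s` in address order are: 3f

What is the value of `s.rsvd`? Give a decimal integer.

7

[0]=0x3f (big-endian) → word 0x3f
flags:2 @ bit 6 → (0x3f>>6)&0x3 = 0x0
cnt:1 @ bit 5 → (0x3f>>5)&0x1 = 0x1
slot:1 @ bit 4 → (0x3f>>4)&0x1 = 0x1
seq:1 @ bit 3 → (0x3f>>3)&0x1 = 0x1
rsvd:3 @ bit 0 → (0x3f>>0)&0x7 = 0x7  ←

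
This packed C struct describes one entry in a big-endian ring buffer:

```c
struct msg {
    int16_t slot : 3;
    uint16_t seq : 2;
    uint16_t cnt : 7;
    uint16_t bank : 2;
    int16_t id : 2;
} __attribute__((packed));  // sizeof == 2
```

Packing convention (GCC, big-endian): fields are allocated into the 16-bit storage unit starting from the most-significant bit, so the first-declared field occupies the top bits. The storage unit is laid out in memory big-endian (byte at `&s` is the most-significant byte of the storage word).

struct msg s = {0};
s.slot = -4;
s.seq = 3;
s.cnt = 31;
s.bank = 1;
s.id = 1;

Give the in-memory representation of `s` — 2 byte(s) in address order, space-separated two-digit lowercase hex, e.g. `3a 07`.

99 f5

[13+:3] slot=-4 & 0x7 = 0x4; word=0x8000
[11+:2] seq=3 & 0x3 = 0x3; word=0x9800
[4+:7] cnt=31 & 0x7f = 0x1f; word=0x99f0
[2+:2] bank=1 & 0x3 = 0x1; word=0x99f4
[0+:2] id=1 & 0x3 = 0x1; word=0x99f5
word = 0x99f5 → big-endian bytes:
  [0]=0x99  [1]=0xf5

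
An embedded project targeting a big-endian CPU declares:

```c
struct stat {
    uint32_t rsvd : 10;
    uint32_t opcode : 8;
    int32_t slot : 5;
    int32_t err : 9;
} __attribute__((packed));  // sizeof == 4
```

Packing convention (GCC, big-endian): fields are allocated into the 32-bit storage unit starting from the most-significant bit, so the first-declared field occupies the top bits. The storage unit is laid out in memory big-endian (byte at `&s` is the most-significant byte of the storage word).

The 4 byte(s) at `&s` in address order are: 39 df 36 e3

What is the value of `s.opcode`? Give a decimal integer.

[0]=0x39 [1]=0xdf [2]=0x36 [3]=0xe3 (big-endian) → word 0x39df36e3
rsvd:10 @ bit 22 → (0x39df36e3>>22)&0x3ff = 0xe7
opcode:8 @ bit 14 → (0x39df36e3>>14)&0xff = 0x7c  ←
slot:5 @ bit 9 → (0x39df36e3>>9)&0x1f = 0x1b
err:9 @ bit 0 → (0x39df36e3>>0)&0x1ff = 0xe3

124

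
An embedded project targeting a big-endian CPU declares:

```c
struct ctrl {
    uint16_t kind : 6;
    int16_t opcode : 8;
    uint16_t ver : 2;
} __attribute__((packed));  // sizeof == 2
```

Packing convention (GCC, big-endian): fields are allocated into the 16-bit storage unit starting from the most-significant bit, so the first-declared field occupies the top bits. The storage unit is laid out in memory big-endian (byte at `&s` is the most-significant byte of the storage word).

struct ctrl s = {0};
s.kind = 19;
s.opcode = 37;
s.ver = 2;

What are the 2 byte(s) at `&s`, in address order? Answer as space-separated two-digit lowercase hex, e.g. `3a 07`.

4c 96

[10+:6] kind=19 & 0x3f = 0x13; word=0x4c00
[2+:8] opcode=37 & 0xff = 0x25; word=0x4c94
[0+:2] ver=2 & 0x3 = 0x2; word=0x4c96
word = 0x4c96 → big-endian bytes:
  [0]=0x4c  [1]=0x96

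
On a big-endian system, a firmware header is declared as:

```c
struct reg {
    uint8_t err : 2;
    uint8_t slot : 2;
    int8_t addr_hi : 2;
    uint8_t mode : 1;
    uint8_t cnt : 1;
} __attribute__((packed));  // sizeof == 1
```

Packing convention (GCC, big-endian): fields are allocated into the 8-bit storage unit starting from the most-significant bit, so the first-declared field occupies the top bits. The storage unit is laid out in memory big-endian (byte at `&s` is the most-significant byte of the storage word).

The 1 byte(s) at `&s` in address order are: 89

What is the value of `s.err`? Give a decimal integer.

2

[0]=0x89 (big-endian) → word 0x89
err [6+:2] = (word>>6) & 0x3 = 2  ←
slot [4+:2] = (word>>4) & 0x3 = 0
addr_hi [2+:2] = (word>>2) & 0x3 = 2
mode [1+:1] = (word>>1) & 0x1 = 0
cnt [0+:1] = (word>>0) & 0x1 = 1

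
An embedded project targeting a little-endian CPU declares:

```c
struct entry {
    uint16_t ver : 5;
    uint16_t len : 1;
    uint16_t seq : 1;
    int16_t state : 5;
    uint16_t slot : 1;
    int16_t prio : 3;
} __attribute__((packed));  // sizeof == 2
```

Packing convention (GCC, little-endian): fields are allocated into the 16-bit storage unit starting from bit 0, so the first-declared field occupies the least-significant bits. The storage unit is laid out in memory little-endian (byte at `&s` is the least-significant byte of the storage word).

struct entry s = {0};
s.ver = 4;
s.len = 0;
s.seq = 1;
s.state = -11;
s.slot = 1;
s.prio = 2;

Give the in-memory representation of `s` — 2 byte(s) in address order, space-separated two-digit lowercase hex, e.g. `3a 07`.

c4 5a

ver:5 = 4 → 0x4 << 0 → word 0x0004
len:1 = 0 → 0x0 << 5 → word 0x0004
seq:1 = 1 → 0x1 << 6 → word 0x0044
state:5 = -11 → 0x15 << 7 → word 0x0ac4
slot:1 = 1 → 0x1 << 12 → word 0x1ac4
prio:3 = 2 → 0x2 << 13 → word 0x5ac4
word = 0x5ac4 → little-endian bytes:
  [0]=0xc4  [1]=0x5a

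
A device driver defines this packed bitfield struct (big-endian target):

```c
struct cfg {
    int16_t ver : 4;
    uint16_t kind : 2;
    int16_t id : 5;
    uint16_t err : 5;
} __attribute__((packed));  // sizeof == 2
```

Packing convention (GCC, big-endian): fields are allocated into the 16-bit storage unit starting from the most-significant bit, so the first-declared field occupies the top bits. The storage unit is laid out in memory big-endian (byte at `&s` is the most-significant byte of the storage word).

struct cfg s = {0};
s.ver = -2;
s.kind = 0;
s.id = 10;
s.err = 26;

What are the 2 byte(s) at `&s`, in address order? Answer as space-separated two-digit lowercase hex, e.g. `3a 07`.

e1 5a

ver (4b) val=-2 bits=0xe at bit 12: 0xe000
kind (2b) val=0 bits=0x0 at bit 10: 0xe000
id (5b) val=10 bits=0xa at bit 5: 0xe140
err (5b) val=26 bits=0x1a at bit 0: 0xe15a
word = 0xe15a → big-endian bytes:
  [0]=0xe1  [1]=0x5a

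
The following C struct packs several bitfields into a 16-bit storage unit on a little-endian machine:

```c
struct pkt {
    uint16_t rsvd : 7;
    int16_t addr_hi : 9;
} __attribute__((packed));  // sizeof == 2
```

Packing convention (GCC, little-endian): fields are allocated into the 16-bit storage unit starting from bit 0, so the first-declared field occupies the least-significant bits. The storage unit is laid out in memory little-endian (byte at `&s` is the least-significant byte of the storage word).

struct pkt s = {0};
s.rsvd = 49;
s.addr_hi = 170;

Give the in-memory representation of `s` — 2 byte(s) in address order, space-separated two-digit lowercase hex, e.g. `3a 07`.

rsvd:7 = 49 → 0x31 << 0 → word 0x0031
addr_hi:9 = 170 → 0xaa << 7 → word 0x5531
word = 0x5531 → little-endian bytes:
  [0]=0x31  [1]=0x55

31 55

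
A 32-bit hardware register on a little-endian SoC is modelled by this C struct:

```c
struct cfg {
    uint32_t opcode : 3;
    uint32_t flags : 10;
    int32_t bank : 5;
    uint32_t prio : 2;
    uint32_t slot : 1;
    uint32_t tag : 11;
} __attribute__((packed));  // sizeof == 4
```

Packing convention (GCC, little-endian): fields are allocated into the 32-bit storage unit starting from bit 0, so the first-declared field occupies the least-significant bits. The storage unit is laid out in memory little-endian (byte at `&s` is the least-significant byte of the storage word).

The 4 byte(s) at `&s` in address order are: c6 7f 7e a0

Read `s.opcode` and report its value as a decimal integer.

[0]=0xc6 [1]=0x7f [2]=0x7e [3]=0xa0 (little-endian) → word 0xa07e7fc6
opcode:3 @ bit 0 → (0xa07e7fc6>>0)&0x7 = 0x6  ←
flags:10 @ bit 3 → (0xa07e7fc6>>3)&0x3ff = 0x3f8
bank:5 @ bit 13 → (0xa07e7fc6>>13)&0x1f = 0x13
prio:2 @ bit 18 → (0xa07e7fc6>>18)&0x3 = 0x3
slot:1 @ bit 20 → (0xa07e7fc6>>20)&0x1 = 0x1
tag:11 @ bit 21 → (0xa07e7fc6>>21)&0x7ff = 0x503

6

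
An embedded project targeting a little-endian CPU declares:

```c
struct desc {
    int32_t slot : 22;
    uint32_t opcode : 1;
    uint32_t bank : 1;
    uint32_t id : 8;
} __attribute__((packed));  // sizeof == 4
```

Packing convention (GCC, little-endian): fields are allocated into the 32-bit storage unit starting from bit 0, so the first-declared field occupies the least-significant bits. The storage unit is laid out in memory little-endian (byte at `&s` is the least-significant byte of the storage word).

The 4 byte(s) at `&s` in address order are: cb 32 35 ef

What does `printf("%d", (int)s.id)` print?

[0]=0xcb [1]=0x32 [2]=0x35 [3]=0xef (little-endian) → word 0xef3532cb
slot:22 @ bit 0 → (0xef3532cb>>0)&0x3fffff = 0x3532cb
opcode:1 @ bit 22 → (0xef3532cb>>22)&0x1 = 0x0
bank:1 @ bit 23 → (0xef3532cb>>23)&0x1 = 0x0
id:8 @ bit 24 → (0xef3532cb>>24)&0xff = 0xef  ←

239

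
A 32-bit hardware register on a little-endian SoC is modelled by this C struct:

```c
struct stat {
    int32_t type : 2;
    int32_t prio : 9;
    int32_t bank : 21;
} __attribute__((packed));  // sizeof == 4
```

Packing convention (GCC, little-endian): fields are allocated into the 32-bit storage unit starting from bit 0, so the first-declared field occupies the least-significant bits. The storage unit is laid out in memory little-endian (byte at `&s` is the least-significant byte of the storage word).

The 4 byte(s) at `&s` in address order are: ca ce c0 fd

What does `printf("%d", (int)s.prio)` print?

-78

[0]=0xca [1]=0xce [2]=0xc0 [3]=0xfd (little-endian) → word 0xfdc0ceca
type:2 @ bit 0 → (0xfdc0ceca>>0)&0x3 = 0x2
prio:9 @ bit 2 → (0xfdc0ceca>>2)&0x1ff = 0x1b2  ←
bank:21 @ bit 11 → (0xfdc0ceca>>11)&0x1fffff = 0x1fb819
prio signed 9b, MSB=1: 434 - 512 = -78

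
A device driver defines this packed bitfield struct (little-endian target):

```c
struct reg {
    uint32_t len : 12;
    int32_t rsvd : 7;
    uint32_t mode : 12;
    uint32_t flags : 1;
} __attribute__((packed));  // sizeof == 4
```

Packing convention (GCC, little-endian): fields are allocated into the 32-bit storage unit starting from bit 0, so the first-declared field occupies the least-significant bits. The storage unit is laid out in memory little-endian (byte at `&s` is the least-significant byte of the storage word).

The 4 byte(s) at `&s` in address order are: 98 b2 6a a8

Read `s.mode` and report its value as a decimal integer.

1293

[0]=0x98 [1]=0xb2 [2]=0x6a [3]=0xa8 (little-endian) → word 0xa86ab298
len [0+:12] = (word>>0) & 0xfff = 664
rsvd [12+:7] = (word>>12) & 0x7f = 43
mode [19+:12] = (word>>19) & 0xfff = 1293  ←
flags [31+:1] = (word>>31) & 0x1 = 1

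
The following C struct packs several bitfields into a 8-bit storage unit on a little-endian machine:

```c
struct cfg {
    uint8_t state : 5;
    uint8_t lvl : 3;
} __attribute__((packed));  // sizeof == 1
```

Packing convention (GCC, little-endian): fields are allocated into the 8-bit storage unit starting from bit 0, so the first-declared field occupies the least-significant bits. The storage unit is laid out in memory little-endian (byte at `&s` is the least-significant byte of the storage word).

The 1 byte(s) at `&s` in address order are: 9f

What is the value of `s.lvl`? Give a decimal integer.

4

[0]=0x9f (little-endian) → word 0x9f
state:5 @ bit 0 → (0x9f>>0)&0x1f = 0x1f
lvl:3 @ bit 5 → (0x9f>>5)&0x7 = 0x4  ←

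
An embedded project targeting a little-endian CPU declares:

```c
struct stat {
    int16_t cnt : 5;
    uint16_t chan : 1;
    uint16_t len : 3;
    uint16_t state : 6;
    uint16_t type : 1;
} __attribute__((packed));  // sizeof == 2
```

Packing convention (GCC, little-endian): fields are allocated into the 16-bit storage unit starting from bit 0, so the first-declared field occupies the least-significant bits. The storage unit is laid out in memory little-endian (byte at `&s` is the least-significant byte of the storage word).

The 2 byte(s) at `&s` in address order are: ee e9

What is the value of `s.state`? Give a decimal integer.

[0]=0xee [1]=0xe9 (little-endian) → word 0xe9ee
cnt:5 @ bit 0 → (0xe9ee>>0)&0x1f = 0xe
chan:1 @ bit 5 → (0xe9ee>>5)&0x1 = 0x1
len:3 @ bit 6 → (0xe9ee>>6)&0x7 = 0x7
state:6 @ bit 9 → (0xe9ee>>9)&0x3f = 0x34  ←
type:1 @ bit 15 → (0xe9ee>>15)&0x1 = 0x1

52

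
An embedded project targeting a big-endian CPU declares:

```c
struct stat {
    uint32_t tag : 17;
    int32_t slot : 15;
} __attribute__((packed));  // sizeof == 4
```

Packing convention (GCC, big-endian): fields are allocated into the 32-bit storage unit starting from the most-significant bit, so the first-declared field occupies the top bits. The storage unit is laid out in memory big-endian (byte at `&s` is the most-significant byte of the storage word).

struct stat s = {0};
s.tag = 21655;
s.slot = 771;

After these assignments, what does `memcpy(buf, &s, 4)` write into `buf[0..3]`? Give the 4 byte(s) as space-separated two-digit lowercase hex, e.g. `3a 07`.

2a 4b 83 03

tag:17 = 21655 → 0x5497 << 15 → word 0x2a4b8000
slot:15 = 771 → 0x303 << 0 → word 0x2a4b8303
word = 0x2a4b8303 → big-endian bytes:
  [0]=0x2a  [1]=0x4b  [2]=0x83  [3]=0x03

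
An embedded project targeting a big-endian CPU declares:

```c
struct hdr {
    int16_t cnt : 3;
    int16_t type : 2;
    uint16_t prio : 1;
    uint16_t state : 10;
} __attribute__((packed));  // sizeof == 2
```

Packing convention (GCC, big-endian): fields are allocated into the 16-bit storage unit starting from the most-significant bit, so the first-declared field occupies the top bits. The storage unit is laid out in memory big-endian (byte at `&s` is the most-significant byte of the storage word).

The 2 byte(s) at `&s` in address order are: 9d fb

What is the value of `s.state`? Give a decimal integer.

507

[0]=0x9d [1]=0xfb (big-endian) → word 0x9dfb
cnt:3 @ bit 13 → (0x9dfb>>13)&0x7 = 0x4
type:2 @ bit 11 → (0x9dfb>>11)&0x3 = 0x3
prio:1 @ bit 10 → (0x9dfb>>10)&0x1 = 0x1
state:10 @ bit 0 → (0x9dfb>>0)&0x3ff = 0x1fb  ←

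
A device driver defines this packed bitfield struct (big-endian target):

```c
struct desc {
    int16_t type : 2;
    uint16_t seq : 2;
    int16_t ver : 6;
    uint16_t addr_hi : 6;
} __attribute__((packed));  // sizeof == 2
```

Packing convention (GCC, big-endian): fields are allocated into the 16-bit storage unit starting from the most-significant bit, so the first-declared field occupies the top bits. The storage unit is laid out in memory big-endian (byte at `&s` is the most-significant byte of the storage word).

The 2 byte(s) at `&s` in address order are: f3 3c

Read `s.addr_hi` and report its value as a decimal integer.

60

[0]=0xf3 [1]=0x3c (big-endian) → word 0xf33c
type [14+:2] = (word>>14) & 0x3 = 3
seq [12+:2] = (word>>12) & 0x3 = 3
ver [6+:6] = (word>>6) & 0x3f = 12
addr_hi [0+:6] = (word>>0) & 0x3f = 60  ←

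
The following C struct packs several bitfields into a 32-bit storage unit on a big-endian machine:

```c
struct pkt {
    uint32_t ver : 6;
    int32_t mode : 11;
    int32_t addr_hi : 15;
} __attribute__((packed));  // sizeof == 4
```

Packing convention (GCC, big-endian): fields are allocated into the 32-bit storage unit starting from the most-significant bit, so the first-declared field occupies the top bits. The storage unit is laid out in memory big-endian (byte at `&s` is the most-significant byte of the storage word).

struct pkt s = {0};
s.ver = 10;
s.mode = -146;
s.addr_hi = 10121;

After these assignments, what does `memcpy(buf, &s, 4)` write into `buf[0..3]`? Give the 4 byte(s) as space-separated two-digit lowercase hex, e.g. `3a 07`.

2b b7 27 89

[26+:6] ver=10 & 0x3f = 0xa; word=0x28000000
[15+:11] mode=-146 & 0x7ff = 0x76e; word=0x2bb70000
[0+:15] addr_hi=10121 & 0x7fff = 0x2789; word=0x2bb72789
word = 0x2bb72789 → big-endian bytes:
  [0]=0x2b  [1]=0xb7  [2]=0x27  [3]=0x89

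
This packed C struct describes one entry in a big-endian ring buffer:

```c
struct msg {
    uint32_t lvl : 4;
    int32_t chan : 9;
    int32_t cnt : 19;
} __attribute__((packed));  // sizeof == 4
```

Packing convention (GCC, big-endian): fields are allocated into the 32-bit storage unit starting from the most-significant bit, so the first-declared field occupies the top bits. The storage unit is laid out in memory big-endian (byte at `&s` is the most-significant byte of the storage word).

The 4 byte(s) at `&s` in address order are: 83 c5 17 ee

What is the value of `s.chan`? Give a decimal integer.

120

[0]=0x83 [1]=0xc5 [2]=0x17 [3]=0xee (big-endian) → word 0x83c517ee
lvl:4 @ bit 28 → (0x83c517ee>>28)&0xf = 0x8
chan:9 @ bit 19 → (0x83c517ee>>19)&0x1ff = 0x78  ←
cnt:19 @ bit 0 → (0x83c517ee>>0)&0x7ffff = 0x517ee
chan signed 9b, MSB=0: value = 120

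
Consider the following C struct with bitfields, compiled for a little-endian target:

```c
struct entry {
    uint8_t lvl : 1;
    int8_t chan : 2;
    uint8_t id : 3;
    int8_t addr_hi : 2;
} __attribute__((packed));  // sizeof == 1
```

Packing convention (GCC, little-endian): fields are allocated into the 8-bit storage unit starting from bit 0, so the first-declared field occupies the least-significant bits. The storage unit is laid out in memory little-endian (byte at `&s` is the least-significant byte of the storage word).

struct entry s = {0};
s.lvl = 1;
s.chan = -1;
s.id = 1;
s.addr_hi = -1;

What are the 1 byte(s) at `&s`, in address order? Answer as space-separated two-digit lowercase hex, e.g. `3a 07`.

cf

lvl:1 = 1 → 0x1 << 0 → word 0x01
chan:2 = -1 → 0x3 << 1 → word 0x07
id:3 = 1 → 0x1 << 3 → word 0x0f
addr_hi:2 = -1 → 0x3 << 6 → word 0xcf
word = 0xcf → little-endian bytes:
  [0]=0xcf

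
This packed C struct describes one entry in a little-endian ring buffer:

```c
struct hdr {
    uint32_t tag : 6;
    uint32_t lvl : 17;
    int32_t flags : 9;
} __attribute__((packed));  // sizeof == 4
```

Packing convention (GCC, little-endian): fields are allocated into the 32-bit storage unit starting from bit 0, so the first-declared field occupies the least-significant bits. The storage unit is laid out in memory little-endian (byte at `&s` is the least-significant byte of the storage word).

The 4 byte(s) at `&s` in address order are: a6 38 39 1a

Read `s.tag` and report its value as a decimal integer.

[0]=0xa6 [1]=0x38 [2]=0x39 [3]=0x1a (little-endian) → word 0x1a3938a6
tag:6 @ bit 0 → (0x1a3938a6>>0)&0x3f = 0x26  ←
lvl:17 @ bit 6 → (0x1a3938a6>>6)&0x1ffff = 0xe4e2
flags:9 @ bit 23 → (0x1a3938a6>>23)&0x1ff = 0x34

38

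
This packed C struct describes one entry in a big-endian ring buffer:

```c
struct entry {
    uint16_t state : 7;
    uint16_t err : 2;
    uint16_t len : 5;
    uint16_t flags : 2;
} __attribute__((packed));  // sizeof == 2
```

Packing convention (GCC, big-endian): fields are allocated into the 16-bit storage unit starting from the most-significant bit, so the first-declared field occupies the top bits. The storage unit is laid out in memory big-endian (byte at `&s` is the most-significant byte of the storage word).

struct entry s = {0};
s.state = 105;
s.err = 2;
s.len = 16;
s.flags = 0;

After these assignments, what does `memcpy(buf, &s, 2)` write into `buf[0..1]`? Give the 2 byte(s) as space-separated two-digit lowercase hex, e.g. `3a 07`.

d3 40

state:7 = 105 → 0x69 << 9 → word 0xd200
err:2 = 2 → 0x2 << 7 → word 0xd300
len:5 = 16 → 0x10 << 2 → word 0xd340
flags:2 = 0 → 0x0 << 0 → word 0xd340
word = 0xd340 → big-endian bytes:
  [0]=0xd3  [1]=0x40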